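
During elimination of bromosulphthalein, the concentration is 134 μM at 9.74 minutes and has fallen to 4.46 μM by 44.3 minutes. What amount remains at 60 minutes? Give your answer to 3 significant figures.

0.951 μM

Over Δt = 44.3 − 9.74 = 34.56 minutes, the level fell by a factor of 134/4.46 ≈ 30.045.
n = log₂(30.045) ≈ 4.909 half-lives, so t½ = 34.56/4.909 ≈ 7.0401 minutes.
From t = 44.3 to t = 60: 4.46 × (1/2)^((60−44.3)/7.0401) ≈ 0.95063 μM.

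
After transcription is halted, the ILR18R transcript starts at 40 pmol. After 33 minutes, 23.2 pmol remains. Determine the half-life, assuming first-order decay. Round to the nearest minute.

42 minutes

A/A₀ = 23.2/40 ≈ 0.58.
n = log₂(1.7241) ≈ 0.78588 half-lives elapsed in 33 minutes.
t½ = 33/0.78588 ≈ 41.991 minutes.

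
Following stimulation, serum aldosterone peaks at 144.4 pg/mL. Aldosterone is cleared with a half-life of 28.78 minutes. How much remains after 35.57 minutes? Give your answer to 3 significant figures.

Number of half-lives: n = 35.57/28.78 ≈ 1.2359.
Remaining = 144.4 × (1/2)^1.2359 = 144.4 × 0.42457 ≈ 61.308 pg/mL.

61.3 pg/mL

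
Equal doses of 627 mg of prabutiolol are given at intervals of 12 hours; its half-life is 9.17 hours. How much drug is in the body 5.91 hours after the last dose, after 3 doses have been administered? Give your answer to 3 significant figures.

The 3 doses were given 29.91, 17.91, 5.91 hours ago.
Total = 627·(1/2)^(29.91/9.17) + 627·(1/2)^(17.91/9.17) + 627·(1/2)^(5.91/9.17)
      = 65.372 + 161.93 + 401.1 ≈ 628.4 mg.

628 mg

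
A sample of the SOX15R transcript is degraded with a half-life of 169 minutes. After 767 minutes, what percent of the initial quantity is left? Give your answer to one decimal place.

4.3%

n = 767/169 ≈ 4.5385 half-lives.
Fraction remaining = (1/2)^4.5385 ≈ 0.043032, i.e. 4.3032%.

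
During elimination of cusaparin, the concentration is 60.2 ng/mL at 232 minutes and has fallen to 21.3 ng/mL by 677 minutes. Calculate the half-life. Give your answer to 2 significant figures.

Over Δt = 677 − 232 = 445 minutes, the level fell by a factor of 60.2/21.3 ≈ 2.8263.
n = log₂(2.8263) ≈ 1.4989 half-lives, so t½ = 445/1.4989 ≈ 296.88 minutes.

300 minutes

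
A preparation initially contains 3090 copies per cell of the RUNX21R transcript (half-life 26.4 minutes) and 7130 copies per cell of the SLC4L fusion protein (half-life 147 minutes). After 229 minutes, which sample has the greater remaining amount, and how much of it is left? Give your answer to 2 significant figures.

RUNX21R transcript: 3090 × (1/2)^8.6742 ≈ 7.564 copies per cell.
SLC4L fusion protein: 7130 × (1/2)^1.5578 ≈ 2421.8 copies per cell.
SLC4L fusion protein has more remaining, at ≈ 2421.8 copies per cell.

SLC4L fusion protein, 2400 copies per cell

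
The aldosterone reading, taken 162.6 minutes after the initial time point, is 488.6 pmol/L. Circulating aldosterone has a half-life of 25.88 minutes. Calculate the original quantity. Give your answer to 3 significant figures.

Number of half-lives elapsed: n = 162.6/25.88 ≈ 6.2828.
A₀ = A × 2^n = 488.6 × 2^6.2828 = 488.6 × 77.862 ≈ 38043 pmol/L.

38000 pmol/L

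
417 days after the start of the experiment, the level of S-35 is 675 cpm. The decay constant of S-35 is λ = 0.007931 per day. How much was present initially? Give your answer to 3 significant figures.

t½ = ln 2 / λ = 0.69315 / 0.007931 ≈ 87.397 days.
Number of half-lives elapsed: n = 417/87.397 ≈ 4.7713.
A₀ = A × 2^n = 675 × 2^4.7713 = 675 × 27.309 ≈ 18434 cpm.

18400 cpm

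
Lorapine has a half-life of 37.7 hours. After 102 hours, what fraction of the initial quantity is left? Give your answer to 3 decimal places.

0.153

n = 102/37.7 ≈ 2.7056 half-lives.
Fraction remaining = (1/2)^2.7056 ≈ 0.1533.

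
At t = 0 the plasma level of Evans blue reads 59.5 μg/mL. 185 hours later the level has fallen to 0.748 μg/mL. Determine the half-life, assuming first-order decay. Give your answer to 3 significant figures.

29.3 hours

A/A₀ = 0.748/59.5 ≈ 0.012571.
n = log₂(79.545) ≈ 6.3137 half-lives elapsed in 185 hours.
t½ = 185/6.3137 ≈ 29.301 hours.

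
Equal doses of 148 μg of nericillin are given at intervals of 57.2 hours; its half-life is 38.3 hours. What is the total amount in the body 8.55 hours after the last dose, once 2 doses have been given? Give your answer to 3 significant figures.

The 2 doses were given 65.75, 8.55 hours ago.
Total = 148·(1/2)^(65.75/38.3) + 148·(1/2)^(8.55/38.3)
      = 45.028 + 126.78 ≈ 171.81 μg.

172 μg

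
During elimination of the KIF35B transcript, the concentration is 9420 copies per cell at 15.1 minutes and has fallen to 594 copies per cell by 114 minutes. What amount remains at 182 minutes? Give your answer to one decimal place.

88.8 copies per cell

Over Δt = 114 − 15.1 = 98.9 minutes, the level fell by a factor of 9420/594 ≈ 15.859.
n = log₂(15.859) ≈ 3.9872 half-lives, so t½ = 98.9/3.9872 ≈ 24.804 minutes.
From t = 114 to t = 182: 594 × (1/2)^((182−114)/24.804) ≈ 88.824 copies per cell.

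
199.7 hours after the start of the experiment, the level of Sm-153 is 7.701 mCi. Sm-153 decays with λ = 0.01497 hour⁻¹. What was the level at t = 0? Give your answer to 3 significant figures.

153 mCi

t½ = ln 2 / λ = 0.69315 / 0.01497 ≈ 46.302 hours.
Number of half-lives elapsed: n = 199.7/46.302 ≈ 4.3129.
A₀ = A × 2^n = 7.701 × 2^4.3129 = 7.701 × 19.876 ≈ 153.06 mCi.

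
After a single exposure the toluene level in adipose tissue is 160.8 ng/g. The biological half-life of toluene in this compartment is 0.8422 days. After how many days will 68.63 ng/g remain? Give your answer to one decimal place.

Fraction remaining = 68.63/160.8 ≈ 0.4268.
n = log₂(160.8/68.63) = ln(2.343)/ln 2 ≈ 1.2284 half-lives.
t = n × t½ = 1.2284 × 0.8422 ≈ 1.0345 days.

1.0 days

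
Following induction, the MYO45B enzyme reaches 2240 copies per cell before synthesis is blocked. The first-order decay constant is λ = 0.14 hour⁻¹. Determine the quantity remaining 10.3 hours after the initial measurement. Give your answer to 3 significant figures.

530 copies per cell

t½ = ln 2 / λ = 0.69315 / 0.14 ≈ 4.9511 hours.
Number of half-lives: n = 10.3/4.9511 ≈ 2.0804.
Remaining = 2240 × (1/2)^2.0804 = 2240 × 0.23645 ≈ 529.66 copies per cell.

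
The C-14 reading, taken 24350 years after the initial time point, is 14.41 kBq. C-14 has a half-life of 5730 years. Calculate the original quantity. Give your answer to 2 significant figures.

Number of half-lives elapsed: n = 24350/5730 ≈ 4.2496.
A₀ = A × 2^n = 14.41 × 2^4.2496 = 14.41 × 19.022 ≈ 274.1 kBq.

270 kBq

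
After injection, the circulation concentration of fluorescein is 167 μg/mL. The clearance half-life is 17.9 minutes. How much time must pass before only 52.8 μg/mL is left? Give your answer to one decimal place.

Fraction remaining = 52.8/167 ≈ 0.31617.
n = log₂(167/52.8) = ln(3.1629)/ln 2 ≈ 1.6612 half-lives.
t = n × t½ = 1.6612 × 17.9 ≈ 29.736 minutes.

29.7 minutes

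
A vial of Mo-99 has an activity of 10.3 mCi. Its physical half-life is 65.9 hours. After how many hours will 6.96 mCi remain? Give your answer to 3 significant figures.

Fraction remaining = 6.96/10.3 ≈ 0.67573.
n = log₂(10.3/6.96) = ln(1.4799)/ln 2 ≈ 0.56549 half-lives.
t = n × t½ = 0.56549 × 65.9 ≈ 37.265 hours.

37.3 hours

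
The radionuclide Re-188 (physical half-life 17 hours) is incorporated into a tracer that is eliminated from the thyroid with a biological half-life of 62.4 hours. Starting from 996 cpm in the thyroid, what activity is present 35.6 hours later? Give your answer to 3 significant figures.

157 cpm

1/t_eff = 1/t_phys + 1/t_biol = 1/17 + 1/62.4 = 0.074849 per hour.
t_eff = 17 × 62.4 / (17 + 62.4) ≈ 13.36 hours.
Remaining = 996 × (1/2)^(35.6/13.36) = 996 × (1/2)^2.6646 ≈ 157.08 cpm.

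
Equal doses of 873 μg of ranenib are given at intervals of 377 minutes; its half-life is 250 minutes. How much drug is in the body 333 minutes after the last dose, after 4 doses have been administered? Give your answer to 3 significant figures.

The 4 doses were given 1464, 1087, 710, 333 minutes ago.
Total = 873·(1/2)^(1464/250) + 873·(1/2)^(1087/250) + 873·(1/2)^(710/250) + 873·(1/2)^(333/250)
      = 15.072 + 42.868 + 121.92 + 346.77 ≈ 526.64 μg.

527 μg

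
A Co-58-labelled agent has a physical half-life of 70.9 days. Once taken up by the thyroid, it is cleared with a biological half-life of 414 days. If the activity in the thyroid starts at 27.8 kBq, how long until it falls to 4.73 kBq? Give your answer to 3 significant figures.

155 days

1/t_eff = 1/t_phys + 1/t_biol = 1/70.9 + 1/414 = 0.01652 per day.
t_eff = 70.9 × 414 / (70.9 + 414) ≈ 60.533 days.
n = log₂(27.8/4.73) ≈ 2.5552; t = 2.5552 × 60.533 ≈ 154.67 days.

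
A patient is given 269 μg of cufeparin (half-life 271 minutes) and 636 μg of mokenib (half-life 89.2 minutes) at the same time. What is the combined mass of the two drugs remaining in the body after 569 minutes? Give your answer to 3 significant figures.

cufeparin: 269 × (1/2)^(569/271) = 269 × (1/2)^2.0996 ≈ 62.763 μg.
mokenib: 636 × (1/2)^(569/89.2) = 636 × (1/2)^6.3789 ≈ 7.642 μg.
Total = 62.763 + 7.642 ≈ 70.405 μg.

70.4 μg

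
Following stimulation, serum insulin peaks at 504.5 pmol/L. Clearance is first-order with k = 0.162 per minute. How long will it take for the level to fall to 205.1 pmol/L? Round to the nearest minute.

t½ = ln 2 / k = 0.69315 / 0.162 ≈ 4.2787 minutes.
Fraction remaining = 205.1/504.5 ≈ 0.40654.
n = log₂(504.5/205.1) = ln(2.4598)/ln 2 ≈ 1.2985 half-lives.
t = n × t½ = 1.2985 × 4.2787 ≈ 5.556 minutes.

6 minutes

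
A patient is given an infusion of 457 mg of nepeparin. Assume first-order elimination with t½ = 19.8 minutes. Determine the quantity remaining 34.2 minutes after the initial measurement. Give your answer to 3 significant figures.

138 mg

Number of half-lives: n = 34.2/19.8 ≈ 1.7273.
Remaining = 457 × (1/2)^1.7273 = 457 × 0.30202 ≈ 138.02 mg.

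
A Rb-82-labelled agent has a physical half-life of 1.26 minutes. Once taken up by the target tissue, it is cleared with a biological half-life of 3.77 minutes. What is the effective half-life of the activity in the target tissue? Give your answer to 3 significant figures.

1/t_eff = 1/t_phys + 1/t_biol = 1/1.26 + 1/3.77 = 1.0589 per minute.
t_eff = 1.26 × 3.77 / (1.26 + 3.77) ≈ 0.94437 minutes.

0.944 minutes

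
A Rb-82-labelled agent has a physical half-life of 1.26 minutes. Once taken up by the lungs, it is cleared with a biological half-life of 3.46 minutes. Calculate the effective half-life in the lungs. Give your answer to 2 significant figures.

1/t_eff = 1/t_phys + 1/t_biol = 1/1.26 + 1/3.46 = 1.0827 per minute.
t_eff = 1.26 × 3.46 / (1.26 + 3.46) ≈ 0.92364 minutes.

0.92 minutes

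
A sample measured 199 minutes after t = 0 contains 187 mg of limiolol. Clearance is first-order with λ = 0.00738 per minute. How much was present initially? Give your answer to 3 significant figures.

812 mg

t½ = ln 2 / λ = 0.69315 / 0.00738 ≈ 93.922 minutes.
Number of half-lives elapsed: n = 199/93.922 ≈ 2.1188.
A₀ = A × 2^n = 187 × 2^2.1188 = 187 × 4.3432 ≈ 812.19 mg.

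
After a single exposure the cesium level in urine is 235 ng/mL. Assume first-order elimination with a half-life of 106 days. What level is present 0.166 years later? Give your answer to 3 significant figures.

Convert the elapsed time: 0.166 years = 60.59 days.
Number of half-lives: n = 60.59/106 ≈ 0.5716.
Remaining = 235 × (1/2)^0.5716 = 235 × 0.67287 ≈ 158.12 ng/mL.

158 ng/mL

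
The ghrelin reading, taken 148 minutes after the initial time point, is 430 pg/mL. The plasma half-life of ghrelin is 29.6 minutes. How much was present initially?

Number of half-lives elapsed: n = 148/29.6 ≈ 5.
A₀ = A × 2^n = 430 × 2^5 = 430 × 32 ≈ 13760 pg/mL.

13760 pg/mL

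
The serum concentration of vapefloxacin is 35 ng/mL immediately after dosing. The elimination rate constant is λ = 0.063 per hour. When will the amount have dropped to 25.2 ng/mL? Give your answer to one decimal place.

t½ = ln 2 / λ = 0.69315 / 0.063 ≈ 11.002 hours.
Fraction remaining = 25.2/35 ≈ 0.72.
n = log₂(35/25.2) = ln(1.3889)/ln 2 ≈ 0.47393 half-lives.
t = n × t½ = 0.47393 × 11.002 ≈ 5.2144 hours.

5.2 hours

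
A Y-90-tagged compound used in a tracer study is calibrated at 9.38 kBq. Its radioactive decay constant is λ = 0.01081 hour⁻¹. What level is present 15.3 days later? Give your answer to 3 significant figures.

0.177 kBq

t½ = ln 2 / λ = 0.69315 / 0.01081 ≈ 64.121 hours.
Convert the elapsed time: 15.3 days = 367.2 hours.
Number of half-lives: n = 367.2/64.121 ≈ 5.7267.
Remaining = 9.38 × (1/2)^5.7267 = 9.38 × 0.018884 ≈ 0.17713 kBq.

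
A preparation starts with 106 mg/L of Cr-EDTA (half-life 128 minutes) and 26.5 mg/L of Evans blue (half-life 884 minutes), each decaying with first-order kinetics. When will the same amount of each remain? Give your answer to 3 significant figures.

Set 106·(1/2)^(t/128) = 26.5·(1/2)^(t/884).
Taking log₂: log₂(106/26.5) = t·(1/128 − 1/884).
log₂(4) = 2; 1/128 − 1/884 = 0.0066813.
t = 2 / 0.0066813 ≈ 299.34 minutes.

299 minutes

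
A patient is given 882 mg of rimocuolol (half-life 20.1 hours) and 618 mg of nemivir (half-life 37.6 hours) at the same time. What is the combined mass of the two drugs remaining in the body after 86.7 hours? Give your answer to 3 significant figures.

169 mg

rimocuolol: 882 × (1/2)^(86.7/20.1) = 882 × (1/2)^4.3134 ≈ 44.36 mg.
nemivir: 618 × (1/2)^(86.7/37.6) = 618 × (1/2)^2.3059 ≈ 124.99 mg.
Total = 44.36 + 124.99 ≈ 169.35 mg.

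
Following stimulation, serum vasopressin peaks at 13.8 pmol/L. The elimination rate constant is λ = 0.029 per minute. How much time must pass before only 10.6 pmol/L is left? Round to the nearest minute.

t½ = ln 2 / λ = 0.69315 / 0.029 ≈ 23.902 minutes.
Fraction remaining = 10.6/13.8 ≈ 0.76812.
n = log₂(13.8/10.6) = ln(1.3019)/ln 2 ≈ 0.3806 half-lives.
t = n × t½ = 0.3806 × 23.902 ≈ 9.0971 minutes.

9 minutes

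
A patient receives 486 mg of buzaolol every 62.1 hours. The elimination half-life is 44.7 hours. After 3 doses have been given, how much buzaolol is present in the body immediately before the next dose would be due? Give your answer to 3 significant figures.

The 3 doses were given 186.3, 124.2, 62.1 hours ago.
Total = 486·(1/2)^(186.3/44.7) + 486·(1/2)^(124.2/44.7) + 486·(1/2)^(62.1/44.7)
      = 27.04 + 70.83 + 185.54 ≈ 283.41 mg.

283 mg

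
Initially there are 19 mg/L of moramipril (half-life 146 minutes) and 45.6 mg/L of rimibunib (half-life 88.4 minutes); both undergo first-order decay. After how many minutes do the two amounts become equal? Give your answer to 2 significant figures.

280 minutes

Set 19·(1/2)^(t/146) = 45.6·(1/2)^(t/88.4).
Taking log₂: log₂(19/45.6) = t·(1/146 − 1/88.4).
log₂(0.41667) = -1.263; 1/146 − 1/88.4 = -0.0044629.
t = -1.263 / -0.0044629 ≈ 283.01 minutes.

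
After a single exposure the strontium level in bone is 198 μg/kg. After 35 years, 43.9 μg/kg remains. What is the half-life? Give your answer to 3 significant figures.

16.1 years

A/A₀ = 43.9/198 ≈ 0.22172.
n = log₂(4.5103) ≈ 2.1732 half-lives elapsed in 35 years.
t½ = 35/2.1732 ≈ 16.105 years.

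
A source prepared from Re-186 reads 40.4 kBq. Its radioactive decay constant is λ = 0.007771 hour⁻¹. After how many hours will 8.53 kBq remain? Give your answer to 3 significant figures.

t½ = ln 2 / λ = 0.69315 / 0.007771 ≈ 89.197 hours.
Fraction remaining = 8.53/40.4 ≈ 0.21114.
n = log₂(40.4/8.53) = ln(4.7362)/ln 2 ≈ 2.2437 half-lives.
t = n × t½ = 2.2437 × 89.197 ≈ 200.13 hours.

200 hours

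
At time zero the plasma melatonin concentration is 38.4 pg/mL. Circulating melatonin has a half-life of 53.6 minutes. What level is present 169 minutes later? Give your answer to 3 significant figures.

Number of half-lives: n = 169/53.6 ≈ 3.153.
Remaining = 38.4 × (1/2)^3.153 = 38.4 × 0.11242 ≈ 4.3171 pg/mL.

4.32 pg/mL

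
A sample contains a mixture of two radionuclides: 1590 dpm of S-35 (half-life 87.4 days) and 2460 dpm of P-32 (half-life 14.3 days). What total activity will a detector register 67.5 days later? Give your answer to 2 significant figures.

1000 dpm

S-35: 1590 × (1/2)^(67.5/87.4) = 1590 × (1/2)^0.77231 ≈ 930.91 dpm.
P-32: 2460 × (1/2)^(67.5/14.3) = 2460 × (1/2)^4.7203 ≈ 93.323 dpm.
Total = 930.91 + 93.323 ≈ 1024.2 dpm.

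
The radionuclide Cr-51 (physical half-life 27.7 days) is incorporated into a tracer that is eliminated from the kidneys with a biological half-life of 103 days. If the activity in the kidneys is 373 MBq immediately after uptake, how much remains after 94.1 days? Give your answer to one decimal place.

1/t_eff = 1/t_phys + 1/t_biol = 1/27.7 + 1/103 = 0.04581 per day.
t_eff = 27.7 × 103 / (27.7 + 103) ≈ 21.829 days.
Remaining = 373 × (1/2)^(94.1/21.829) = 373 × (1/2)^4.3107 ≈ 18.796 MBq.

18.8 MBq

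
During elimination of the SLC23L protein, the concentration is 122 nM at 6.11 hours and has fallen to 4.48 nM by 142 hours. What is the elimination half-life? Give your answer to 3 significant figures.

Over Δt = 142 − 6.11 = 135.89 hours, the level fell by a factor of 122/4.48 ≈ 27.232.
n = log₂(27.232) ≈ 4.7672 half-lives, so t½ = 135.89/4.7672 ≈ 28.505 hours.

28.5 hours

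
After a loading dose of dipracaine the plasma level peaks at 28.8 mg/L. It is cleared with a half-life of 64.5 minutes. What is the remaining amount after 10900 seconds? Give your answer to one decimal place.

Convert the elapsed time: 10900 seconds = 181.667 minutes.
Number of half-lives: n = 181.667/64.5 ≈ 2.8165.
Remaining = 28.8 × (1/2)^2.8165 = 28.8 × 0.14195 ≈ 4.0882 mg/L.

4.1 mg/L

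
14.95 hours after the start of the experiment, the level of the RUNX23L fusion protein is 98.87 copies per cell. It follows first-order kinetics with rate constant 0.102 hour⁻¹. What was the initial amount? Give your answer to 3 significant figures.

454 copies per cell

t½ = ln 2 / λ = 0.69315 / 0.102 ≈ 6.7956 hours.
Number of half-lives elapsed: n = 14.95/6.7956 ≈ 2.2.
A₀ = A × 2^n = 98.87 × 2^2.2 = 98.87 × 4.5947 ≈ 454.28 copies per cell.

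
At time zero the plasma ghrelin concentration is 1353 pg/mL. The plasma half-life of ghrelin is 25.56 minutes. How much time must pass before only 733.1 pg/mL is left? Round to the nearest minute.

23 minutes

Fraction remaining = 733.1/1353 ≈ 0.54183.
n = log₂(1353/733.1) = ln(1.8456)/ln 2 ≈ 0.88408 half-lives.
t = n × t½ = 0.88408 × 25.56 ≈ 22.597 minutes.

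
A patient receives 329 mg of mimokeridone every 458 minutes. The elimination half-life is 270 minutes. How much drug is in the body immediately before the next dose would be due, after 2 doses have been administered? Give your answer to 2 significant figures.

The 2 doses were given 916, 458 minutes ago.
Total = 329·(1/2)^(916/270) + 329·(1/2)^(458/270)
      = 31.327 + 101.52 ≈ 132.85 mg.

130 mg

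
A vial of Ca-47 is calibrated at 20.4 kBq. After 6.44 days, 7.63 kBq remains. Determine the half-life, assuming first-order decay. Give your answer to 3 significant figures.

A/A₀ = 7.63/20.4 ≈ 0.37402.
n = log₂(2.6737) ≈ 1.4188 half-lives elapsed in 6.44 days.
t½ = 6.44/1.4188 ≈ 4.539 days.

4.54 days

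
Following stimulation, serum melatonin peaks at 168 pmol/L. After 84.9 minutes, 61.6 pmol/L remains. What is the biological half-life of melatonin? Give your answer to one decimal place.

A/A₀ = 61.6/168 ≈ 0.36667.
n = log₂(2.7273) ≈ 1.4475 half-lives elapsed in 84.9 minutes.
t½ = 84.9/1.4475 ≈ 58.655 minutes.

58.7 minutes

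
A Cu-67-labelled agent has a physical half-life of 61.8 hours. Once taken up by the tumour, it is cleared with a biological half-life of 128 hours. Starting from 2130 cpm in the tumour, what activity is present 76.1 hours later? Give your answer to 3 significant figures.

1/t_eff = 1/t_phys + 1/t_biol = 1/61.8 + 1/128 = 0.023994 per hour.
t_eff = 61.8 × 128 / (61.8 + 128) ≈ 41.678 hours.
Remaining = 2130 × (1/2)^(76.1/41.678) = 2130 × (1/2)^1.8259 ≈ 600.79 cpm.

601 cpm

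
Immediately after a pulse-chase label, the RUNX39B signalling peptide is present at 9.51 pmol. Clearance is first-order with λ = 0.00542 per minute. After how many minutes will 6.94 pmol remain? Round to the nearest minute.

58 minutes

t½ = ln 2 / λ = 0.69315 / 0.00542 ≈ 127.89 minutes.
Fraction remaining = 6.94/9.51 ≈ 0.72976.
n = log₂(9.51/6.94) = ln(1.3703)/ln 2 ≈ 0.45451 half-lives.
t = n × t½ = 0.45451 × 127.89 ≈ 58.126 minutes.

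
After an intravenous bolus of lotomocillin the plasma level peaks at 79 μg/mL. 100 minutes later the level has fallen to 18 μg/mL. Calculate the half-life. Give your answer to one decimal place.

46.9 minutes

A/A₀ = 18/79 ≈ 0.22785.
n = log₂(4.3889) ≈ 2.1339 half-lives elapsed in 100 minutes.
t½ = 100/2.1339 ≈ 46.864 minutes.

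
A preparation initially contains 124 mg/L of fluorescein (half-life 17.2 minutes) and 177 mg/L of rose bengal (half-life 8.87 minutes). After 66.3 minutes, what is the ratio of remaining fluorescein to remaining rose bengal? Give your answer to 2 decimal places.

8.61

fluorescein: 124 × (1/2)^(66.3/17.2) = 124 × (1/2)^3.8547 ≈ 8.5715 mg/L.
rose bengal: 177 × (1/2)^(66.3/8.87) = 177 × (1/2)^7.4746 ≈ 0.99514 mg/L.
Ratio ≈ 8.5715 / 0.99514 ≈ 8.6133.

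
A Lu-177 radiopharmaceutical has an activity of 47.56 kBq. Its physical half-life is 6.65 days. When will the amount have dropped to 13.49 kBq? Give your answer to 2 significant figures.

12 days

Fraction remaining = 13.49/47.56 ≈ 0.28364.
n = log₂(47.56/13.49) = ln(3.5256)/ln 2 ≈ 1.8179 half-lives.
t = n × t½ = 1.8179 × 6.65 ≈ 12.089 days.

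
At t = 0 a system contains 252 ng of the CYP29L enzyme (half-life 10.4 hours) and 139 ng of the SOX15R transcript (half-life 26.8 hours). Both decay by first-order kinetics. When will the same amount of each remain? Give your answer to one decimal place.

Set 252·(1/2)^(t/10.4) = 139·(1/2)^(t/26.8).
Taking log₂: log₂(252/139) = t·(1/10.4 − 1/26.8).
log₂(1.8129) = 0.85834; 1/10.4 − 1/26.8 = 0.05884.
t = 0.85834 / 0.05884 ≈ 14.588 hours.

14.6 hours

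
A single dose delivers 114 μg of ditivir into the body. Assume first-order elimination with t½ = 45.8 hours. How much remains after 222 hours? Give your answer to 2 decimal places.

3.96 μg

Number of half-lives: n = 222/45.8 ≈ 4.8472.
Remaining = 114 × (1/2)^4.8472 = 114 × 0.034742 ≈ 3.9606 μg.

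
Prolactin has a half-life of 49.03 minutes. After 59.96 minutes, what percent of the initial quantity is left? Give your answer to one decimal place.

42.8%

n = 59.96/49.03 ≈ 1.2229 half-lives.
Fraction remaining = (1/2)^1.2229 ≈ 0.42841, i.e. 42.841%.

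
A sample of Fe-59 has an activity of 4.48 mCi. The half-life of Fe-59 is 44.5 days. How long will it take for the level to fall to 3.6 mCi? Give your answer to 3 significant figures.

Fraction remaining = 3.6/4.48 ≈ 0.80357.
n = log₂(4.48/3.6) = ln(1.2444)/ln 2 ≈ 0.3155 half-lives.
t = n × t½ = 0.3155 × 44.5 ≈ 14.04 days.

14.0 days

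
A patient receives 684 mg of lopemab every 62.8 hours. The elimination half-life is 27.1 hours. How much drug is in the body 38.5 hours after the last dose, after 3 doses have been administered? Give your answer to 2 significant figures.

320 mg

The 3 doses were given 164.1, 101.3, 38.5 hours ago.
Total = 684·(1/2)^(164.1/27.1) + 684·(1/2)^(101.3/27.1) + 684·(1/2)^(38.5/27.1)
      = 10.285 + 51.263 + 255.5 ≈ 317.05 mg.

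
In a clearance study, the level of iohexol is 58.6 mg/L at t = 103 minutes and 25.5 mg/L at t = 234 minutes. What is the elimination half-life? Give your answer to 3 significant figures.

109 minutes

Over Δt = 234 − 103 = 131 minutes, the level fell by a factor of 58.6/25.5 ≈ 2.298.
n = log₂(2.298) ≈ 1.2004 half-lives, so t½ = 131/1.2004 ≈ 109.13 minutes.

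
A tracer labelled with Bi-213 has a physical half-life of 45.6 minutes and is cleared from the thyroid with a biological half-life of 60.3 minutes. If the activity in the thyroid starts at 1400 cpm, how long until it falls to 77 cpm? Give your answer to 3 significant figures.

1/t_eff = 1/t_phys + 1/t_biol = 1/45.6 + 1/60.3 = 0.038514 per minute.
t_eff = 45.6 × 60.3 / (45.6 + 60.3) ≈ 25.965 minutes.
n = log₂(1400/77) ≈ 4.1844; t = 4.1844 × 25.965 ≈ 108.65 minutes.

109 minutes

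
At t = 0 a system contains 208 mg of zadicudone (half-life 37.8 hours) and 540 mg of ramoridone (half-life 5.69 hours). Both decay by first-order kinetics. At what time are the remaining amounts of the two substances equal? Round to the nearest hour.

Set 208·(1/2)^(t/37.8) = 540·(1/2)^(t/5.69).
Taking log₂: log₂(208/540) = t·(1/37.8 − 1/5.69).
log₂(0.38519) = -1.3764; 1/37.8 − 1/5.69 = -0.14929.
t = -1.3764 / -0.14929 ≈ 9.2194 hours.

9 hours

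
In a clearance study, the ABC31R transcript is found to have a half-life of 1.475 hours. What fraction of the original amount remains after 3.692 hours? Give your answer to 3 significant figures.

0.176

n = 3.692/1.475 ≈ 2.5031 half-lives.
Fraction remaining = (1/2)^2.5031 ≈ 0.1764.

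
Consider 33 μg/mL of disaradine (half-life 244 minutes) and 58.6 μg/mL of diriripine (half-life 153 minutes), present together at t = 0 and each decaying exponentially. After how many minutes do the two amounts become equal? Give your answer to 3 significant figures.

Set 33·(1/2)^(t/244) = 58.6·(1/2)^(t/153).
Taking log₂: log₂(33/58.6) = t·(1/244 − 1/153).
log₂(0.56314) = -0.82843; 1/244 − 1/153 = -0.0024376.
t = -0.82843 / -0.0024376 ≈ 339.86 minutes.

340 minutes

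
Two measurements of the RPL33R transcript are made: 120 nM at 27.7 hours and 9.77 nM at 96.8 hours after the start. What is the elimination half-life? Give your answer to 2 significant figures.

19 hours

Over Δt = 96.8 − 27.7 = 69.1 hours, the level fell by a factor of 120/9.77 ≈ 12.282.
n = log₂(12.282) ≈ 3.6185 half-lives, so t½ = 69.1/3.6185 ≈ 19.096 hours.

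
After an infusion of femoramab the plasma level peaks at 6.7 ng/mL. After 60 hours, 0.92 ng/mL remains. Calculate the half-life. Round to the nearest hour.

21 hours

A/A₀ = 0.92/6.7 ≈ 0.13731.
n = log₂(7.2826) ≈ 2.8645 half-lives elapsed in 60 hours.
t½ = 60/2.8645 ≈ 20.946 hours.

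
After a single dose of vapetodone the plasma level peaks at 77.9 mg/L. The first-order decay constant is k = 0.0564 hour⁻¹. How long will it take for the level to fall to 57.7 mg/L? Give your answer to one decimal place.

5.3 hours

t½ = ln 2 / k = 0.69315 / 0.0564 ≈ 12.29 hours.
Fraction remaining = 57.7/77.9 ≈ 0.74069.
n = log₂(77.9/57.7) = ln(1.3501)/ln 2 ≈ 0.43305 half-lives.
t = n × t½ = 0.43305 × 12.29 ≈ 5.3221 hours.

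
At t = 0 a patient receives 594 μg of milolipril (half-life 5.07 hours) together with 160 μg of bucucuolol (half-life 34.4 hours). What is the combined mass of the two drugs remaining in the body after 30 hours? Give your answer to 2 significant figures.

milolipril: 594 × (1/2)^(30/5.07) = 594 × (1/2)^5.9172 ≈ 9.8298 μg.
bucucuolol: 160 × (1/2)^(30/34.4) = 160 × (1/2)^0.87209 ≈ 87.417 μg.
Total = 9.8298 + 87.417 ≈ 97.246 μg.

97 μg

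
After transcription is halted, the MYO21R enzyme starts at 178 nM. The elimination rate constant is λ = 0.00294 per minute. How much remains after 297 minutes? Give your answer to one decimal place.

t½ = ln 2 / λ = 0.69315 / 0.00294 ≈ 235.76 minutes.
Number of half-lives: n = 297/235.76 ≈ 1.2597.
Remaining = 178 × (1/2)^1.2597 = 178 × 0.41762 ≈ 74.337 nM.

74.3 nM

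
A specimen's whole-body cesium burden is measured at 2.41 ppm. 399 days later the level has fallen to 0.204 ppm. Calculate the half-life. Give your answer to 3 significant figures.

112 days

A/A₀ = 0.204/2.41 ≈ 0.084647.
n = log₂(11.814) ≈ 3.5624 half-lives elapsed in 399 days.
t½ = 399/3.5624 ≈ 112 days.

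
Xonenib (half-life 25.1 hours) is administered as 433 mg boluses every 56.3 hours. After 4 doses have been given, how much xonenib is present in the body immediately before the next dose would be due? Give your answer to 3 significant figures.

The 4 doses were given 225.2, 168.9, 112.6, 56.3 hours ago.
Total = 433·(1/2)^(225.2/25.1) + 433·(1/2)^(168.9/25.1) + 433·(1/2)^(112.6/25.1) + 433·(1/2)^(56.3/25.1)
      = 0.86221 + 4.0816 + 19.322 + 91.468 ≈ 115.73 mg.

116 mg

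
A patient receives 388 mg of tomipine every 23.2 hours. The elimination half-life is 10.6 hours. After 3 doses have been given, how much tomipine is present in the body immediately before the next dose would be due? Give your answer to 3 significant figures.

108 mg

The 3 doses were given 69.6, 46.4, 23.2 hours ago.
Total = 388·(1/2)^(69.6/10.6) + 388·(1/2)^(46.4/10.6) + 388·(1/2)^(23.2/10.6)
      = 4.095 + 18.669 + 85.109 ≈ 107.87 mg.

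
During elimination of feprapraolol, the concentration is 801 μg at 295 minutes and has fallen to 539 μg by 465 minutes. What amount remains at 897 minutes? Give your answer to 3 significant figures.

Over Δt = 465 − 295 = 170 minutes, the level fell by a factor of 801/539 ≈ 1.4861.
n = log₂(1.4861) ≈ 0.57152 half-lives, so t½ = 170/0.57152 ≈ 297.45 minutes.
From t = 465 to t = 897: 539 × (1/2)^((897−465)/297.45) ≈ 196.97 μg.

197 μg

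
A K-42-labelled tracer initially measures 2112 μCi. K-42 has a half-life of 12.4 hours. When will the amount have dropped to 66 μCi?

62 hours

66/2112 = 1/32, so 5 half-lives have elapsed.
t = 5 × 12.4 = 62 hours.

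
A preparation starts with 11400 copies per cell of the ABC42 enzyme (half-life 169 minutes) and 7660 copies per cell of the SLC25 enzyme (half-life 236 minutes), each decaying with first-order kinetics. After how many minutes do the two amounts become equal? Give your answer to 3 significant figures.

341 minutes

Set 11400·(1/2)^(t/169) = 7660·(1/2)^(t/236).
Taking log₂: log₂(11400/7660) = t·(1/169 − 1/236).
log₂(1.4883) = 0.57362; 1/169 − 1/236 = 0.0016799.
t = 0.57362 / 0.0016799 ≈ 341.47 minutes.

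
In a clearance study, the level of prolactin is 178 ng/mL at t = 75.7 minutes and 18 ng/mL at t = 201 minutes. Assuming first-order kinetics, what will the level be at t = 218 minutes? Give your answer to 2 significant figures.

Over Δt = 201 − 75.7 = 125.3 minutes, the level fell by a factor of 178/18 ≈ 9.8889.
n = log₂(9.8889) ≈ 3.3058 half-lives, so t½ = 125.3/3.3058 ≈ 37.903 minutes.
From t = 201 to t = 218: 18 × (1/2)^((218−201)/37.903) ≈ 13.19 ng/mL.

13 ng/mL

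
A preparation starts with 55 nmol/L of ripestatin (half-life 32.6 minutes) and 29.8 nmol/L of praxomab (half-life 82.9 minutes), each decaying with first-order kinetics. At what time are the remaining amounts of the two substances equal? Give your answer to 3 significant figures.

47.5 minutes

Set 55·(1/2)^(t/32.6) = 29.8·(1/2)^(t/82.9).
Taking log₂: log₂(55/29.8) = t·(1/32.6 − 1/82.9).
log₂(1.8456) = 0.88412; 1/32.6 − 1/82.9 = 0.018612.
t = 0.88412 / 0.018612 ≈ 47.502 minutes.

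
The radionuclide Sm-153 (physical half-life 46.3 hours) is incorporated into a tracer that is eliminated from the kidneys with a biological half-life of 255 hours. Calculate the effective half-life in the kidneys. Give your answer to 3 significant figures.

39.2 hours

1/t_eff = 1/t_phys + 1/t_biol = 1/46.3 + 1/255 = 0.02552 per hour.
t_eff = 46.3 × 255 / (46.3 + 255) ≈ 39.185 hours.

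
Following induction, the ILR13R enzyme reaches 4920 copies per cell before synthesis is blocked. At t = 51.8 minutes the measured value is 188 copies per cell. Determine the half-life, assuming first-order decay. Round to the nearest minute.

11 minutes

A/A₀ = 188/4920 ≈ 0.038211.
n = log₂(26.17) ≈ 4.7099 half-lives elapsed in 51.8 minutes.
t½ = 51.8/4.7099 ≈ 10.998 minutes.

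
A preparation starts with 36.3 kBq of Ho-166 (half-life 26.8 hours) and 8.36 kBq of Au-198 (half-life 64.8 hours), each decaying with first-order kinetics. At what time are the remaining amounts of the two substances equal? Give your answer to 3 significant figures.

Set 36.3·(1/2)^(t/26.8) = 8.36·(1/2)^(t/64.8).
Taking log₂: log₂(36.3/8.36) = t·(1/26.8 − 1/64.8).
log₂(4.3421) = 2.1184; 1/26.8 − 1/64.8 = 0.021881.
t = 2.1184 / 0.021881 ≈ 96.813 hours.

96.8 hours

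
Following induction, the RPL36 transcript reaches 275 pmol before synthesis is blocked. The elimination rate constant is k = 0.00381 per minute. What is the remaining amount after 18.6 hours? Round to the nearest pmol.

t½ = ln 2 / k = 0.69315 / 0.00381 ≈ 181.93 minutes.
Convert the elapsed time: 18.6 hours = 1116 minutes.
Number of half-lives: n = 1116/181.93 ≈ 6.1343.
Remaining = 275 × (1/2)^6.1343 = 275 × 0.014236 ≈ 3.915 pmol.

4 pmol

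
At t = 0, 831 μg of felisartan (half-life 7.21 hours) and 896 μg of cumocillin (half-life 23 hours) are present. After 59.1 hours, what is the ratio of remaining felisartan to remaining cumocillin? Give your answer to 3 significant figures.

felisartan: 831 × (1/2)^(59.1/7.21) = 831 × (1/2)^8.1969 ≈ 2.8319 μg.
cumocillin: 896 × (1/2)^(59.1/23) = 896 × (1/2)^2.5696 ≈ 150.94 μg.
Ratio ≈ 2.8319 / 150.94 ≈ 0.018762.

0.0188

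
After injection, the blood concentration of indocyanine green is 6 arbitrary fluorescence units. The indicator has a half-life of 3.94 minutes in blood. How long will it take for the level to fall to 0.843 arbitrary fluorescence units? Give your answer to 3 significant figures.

Fraction remaining = 0.843/6 ≈ 0.1405.
n = log₂(6/0.843) = ln(7.1174)/ln 2 ≈ 2.8314 half-lives.
t = n × t½ = 2.8314 × 3.94 ≈ 11.156 minutes.

11.2 minutes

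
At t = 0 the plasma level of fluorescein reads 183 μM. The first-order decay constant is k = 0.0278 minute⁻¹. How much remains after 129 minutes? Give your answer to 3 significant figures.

5.07 μM

t½ = ln 2 / k = 0.69315 / 0.0278 ≈ 24.933 minutes.
Number of half-lives: n = 129/24.933 ≈ 5.1738.
Remaining = 183 × (1/2)^5.1738 = 183 × 0.027703 ≈ 5.0697 μM.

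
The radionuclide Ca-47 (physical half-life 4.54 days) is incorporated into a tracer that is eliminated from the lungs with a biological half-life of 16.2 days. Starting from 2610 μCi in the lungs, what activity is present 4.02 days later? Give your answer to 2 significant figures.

1/t_eff = 1/t_phys + 1/t_biol = 1/4.54 + 1/16.2 = 0.28199 per day.
t_eff = 4.54 × 16.2 / (4.54 + 16.2) ≈ 3.5462 days.
Remaining = 2610 × (1/2)^(4.02/3.5462) = 2610 × (1/2)^1.1336 ≈ 1189.6 μCi.

1200 μCi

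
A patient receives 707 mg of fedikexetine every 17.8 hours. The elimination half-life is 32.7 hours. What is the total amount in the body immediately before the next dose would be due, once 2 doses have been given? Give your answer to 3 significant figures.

817 mg

The 2 doses were given 35.6, 17.8 hours ago.
Total = 707·(1/2)^(35.6/32.7) + 707·(1/2)^(17.8/32.7)
      = 332.42 + 484.79 ≈ 817.22 mg.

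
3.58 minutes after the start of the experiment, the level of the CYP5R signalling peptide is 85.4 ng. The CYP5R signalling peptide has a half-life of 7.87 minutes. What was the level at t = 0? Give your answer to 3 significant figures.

117 ng

Number of half-lives elapsed: n = 3.58/7.87 ≈ 0.45489.
A₀ = A × 2^n = 85.4 × 2^0.45489 = 85.4 × 1.3707 ≈ 117.06 ng.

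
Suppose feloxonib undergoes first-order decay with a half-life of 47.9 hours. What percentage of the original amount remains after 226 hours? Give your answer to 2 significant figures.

3.8%

n = 226/47.9 ≈ 4.7182 half-lives.
Fraction remaining = (1/2)^4.7182 ≈ 0.037992, i.e. 3.7992%.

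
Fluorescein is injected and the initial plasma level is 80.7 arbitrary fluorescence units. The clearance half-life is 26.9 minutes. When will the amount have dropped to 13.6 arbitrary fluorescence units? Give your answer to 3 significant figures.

Fraction remaining = 13.6/80.7 ≈ 0.16853.
n = log₂(80.7/13.6) = ln(5.9338)/ln 2 ≈ 2.569 half-lives.
t = n × t½ = 2.569 × 26.9 ≈ 69.105 minutes.

69.1 minutes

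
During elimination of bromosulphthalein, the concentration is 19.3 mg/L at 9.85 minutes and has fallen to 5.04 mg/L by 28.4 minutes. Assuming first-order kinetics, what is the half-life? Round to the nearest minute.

10 minutes

Over Δt = 28.4 − 9.85 = 18.55 minutes, the level fell by a factor of 19.3/5.04 ≈ 3.8294.
n = log₂(3.8294) ≈ 1.9371 half-lives, so t½ = 18.55/1.9371 ≈ 9.5761 minutes.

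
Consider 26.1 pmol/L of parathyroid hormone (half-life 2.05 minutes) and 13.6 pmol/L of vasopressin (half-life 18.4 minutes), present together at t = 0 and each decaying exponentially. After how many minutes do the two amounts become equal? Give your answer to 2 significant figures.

Set 26.1·(1/2)^(t/2.05) = 13.6·(1/2)^(t/18.4).
Taking log₂: log₂(26.1/13.6) = t·(1/2.05 − 1/18.4).
log₂(1.9191) = 0.94044; 1/2.05 − 1/18.4 = 0.43346.
t = 0.94044 / 0.43346 ≈ 2.1696 minutes.

2.2 minutes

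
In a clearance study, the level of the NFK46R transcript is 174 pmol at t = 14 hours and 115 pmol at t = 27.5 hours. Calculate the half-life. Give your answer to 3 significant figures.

22.6 hours

Over Δt = 27.5 − 14 = 13.5 hours, the level fell by a factor of 174/115 ≈ 1.513.
n = log₂(1.513) ≈ 0.59745 half-lives, so t½ = 13.5/0.59745 ≈ 22.596 hours.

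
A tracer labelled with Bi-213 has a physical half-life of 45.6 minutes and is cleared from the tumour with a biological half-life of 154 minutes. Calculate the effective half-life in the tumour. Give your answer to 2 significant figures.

1/t_eff = 1/t_phys + 1/t_biol = 1/45.6 + 1/154 = 0.028423 per minute.
t_eff = 45.6 × 154 / (45.6 + 154) ≈ 35.182 minutes.

35 minutes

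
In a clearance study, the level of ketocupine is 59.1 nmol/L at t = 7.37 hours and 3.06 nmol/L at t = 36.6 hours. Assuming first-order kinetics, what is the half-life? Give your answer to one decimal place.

6.8 hours

Over Δt = 36.6 − 7.37 = 29.23 hours, the level fell by a factor of 59.1/3.06 ≈ 19.314.
n = log₂(19.314) ≈ 4.2716 half-lives, so t½ = 29.23/4.2716 ≈ 6.8429 hours.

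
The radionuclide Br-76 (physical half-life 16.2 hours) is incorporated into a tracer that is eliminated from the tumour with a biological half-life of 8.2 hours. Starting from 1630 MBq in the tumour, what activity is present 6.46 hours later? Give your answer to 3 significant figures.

716 MBq

1/t_eff = 1/t_phys + 1/t_biol = 1/16.2 + 1/8.2 = 0.18368 per hour.
t_eff = 16.2 × 8.2 / (16.2 + 8.2) ≈ 5.4443 hours.
Remaining = 1630 × (1/2)^(6.46/5.4443) = 1630 × (1/2)^1.1866 ≈ 716.13 MBq.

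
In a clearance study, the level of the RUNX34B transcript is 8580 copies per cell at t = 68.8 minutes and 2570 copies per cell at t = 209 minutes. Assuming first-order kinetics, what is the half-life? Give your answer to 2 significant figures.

Over Δt = 209 − 68.8 = 140.2 minutes, the level fell by a factor of 8580/2570 ≈ 3.3385.
n = log₂(3.3385) ≈ 1.7392 half-lives, so t½ = 140.2/1.7392 ≈ 80.611 minutes.

81 minutes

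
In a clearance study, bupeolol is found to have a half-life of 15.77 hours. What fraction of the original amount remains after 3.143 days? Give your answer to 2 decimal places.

3.143 days = 75.432 hours.
n = 75.432/15.77 ≈ 4.7833 half-lives.
Fraction remaining = (1/2)^4.7833 ≈ 0.036316.

0.04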